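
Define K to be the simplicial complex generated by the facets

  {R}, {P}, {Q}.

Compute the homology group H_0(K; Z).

Take the total order P < Q < R on the vertex set. Then K (dimension 0) consists of the simplices:

  0-simplices (3): P, Q, R

so the chain groups are C_0 ≅ Z^3.

From H_k ≅ ker(∂_k) / im(∂_{k+1}) we obtain:

  H_0: rank C_0 − rank ∂_1 = 3 − 0 = 3, and there is no ∂_1, so H_0 ≅ Z^3.

(K is a triangulation of a set of 3 points.)

H_0 = Z^3.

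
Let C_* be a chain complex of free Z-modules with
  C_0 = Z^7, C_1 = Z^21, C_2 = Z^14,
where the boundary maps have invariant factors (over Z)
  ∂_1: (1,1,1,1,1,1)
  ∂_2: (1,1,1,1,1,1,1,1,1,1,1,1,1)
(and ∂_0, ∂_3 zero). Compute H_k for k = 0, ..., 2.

H_0 = Z,  H_1 = Z^2,  H_2 = Z.

H_0: b_0 = 7 − 0 − 6 = 1; torsion from ∂_1 factors > 1: none. So H_0 = Z.
H_1: b_1 = 21 − 6 − 13 = 2; torsion from ∂_2 factors > 1: none. So H_1 = Z^2.
H_2: b_2 = 14 − 13 − 0 = 1; torsion from ∂_3 factors > 1: none. So H_2 = Z.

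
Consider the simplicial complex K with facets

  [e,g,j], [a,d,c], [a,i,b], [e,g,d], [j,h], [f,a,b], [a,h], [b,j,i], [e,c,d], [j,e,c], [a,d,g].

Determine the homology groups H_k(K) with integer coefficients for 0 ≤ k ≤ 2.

H_0 ≅ Z,  H_1 ≅ Z^2,  H_2 = 0.

Order the vertices as a < b < c < d < e < f < g < h < i < j. Listing each simplex with vertices in this order, K has dimension 2 with simplices:

  0-simplices (10): a, b, c, d, e, f, g, h, i, j
  1-simplices (20): ab, ac, ad, af, ag, ah, ai, bf, bi, bj, cd, ce, cj, de, dg, eg, ej, gj, hj, ij
  2-simplices (9): abf, abi, acd, adg, bij, cde, cej, deg, egj

Hence C_0 ≅ Z^10, C_1 ≅ Z^20, C_2 ≅ Z^9.

∂_1: C_1 → C_0 sends each edge [p,q] (with p < q) to q − p.
This gives a 10×20 integer matrix of rank 9; reducing to Smith normal form yields diagonal entries (1,1,1,1,1,1,1,1,1).

∂_2: C_2 → C_1 sends each 2-simplex [p,q,r] to [q,r] − [p,r] + [p,q]. For instance
  ∂cde = de − ce + cd,
  ∂bij = ij − bj + bi.
As a 20×9 matrix over Z this has rank 9, with invariant factors (1,1,1,1,1,1,1,1,1).

Reading off H_k = ker ∂_k / im ∂_{k+1}:

  H_0: rank C_0 − rank ∂_1 = 10 − 9 = 1, and the invariant factors of ∂_1 are all 1, so H_0 ≅ Z.
  H_1: rank ker ∂_1 − rank ∂_2 = (20 − 9) − 9 = 2, and the invariant factors of ∂_2 are all 1, so H_1 ≅ Z^2.
  H_2: rank ker ∂_2 − rank ∂_3 = (9 − 9) − 0 = 0, and there is no ∂_3, so H_2 ≅ 0.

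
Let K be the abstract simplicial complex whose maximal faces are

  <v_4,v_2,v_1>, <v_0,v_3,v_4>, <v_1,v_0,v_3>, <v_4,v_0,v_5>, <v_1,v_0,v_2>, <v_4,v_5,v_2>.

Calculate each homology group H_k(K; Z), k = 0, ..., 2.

H_0 ≅ Z,  H_1 ≅ Z,  H_2 = 0.

We work with the vertex ordering v_0 < v_1 < v_2 < v_3 < v_4 < v_5. The simplices of K, each written with vertices in increasing order, are:

  0-simplices (6): [v_0], [v_1], [v_2], [v_3], [v_4], [v_5]
  1-simplices (12): [v_0,v_1], [v_0,v_2], [v_0,v_3], [v_0,v_4], [v_0,v_5], [v_1,v_2], [v_1,v_3], [v_1,v_4], [v_2,v_4], [v_2,v_5], [v_3,v_4], [v_4,v_5]
  2-simplices (6): [v_0,v_1,v_2], [v_0,v_1,v_3], [v_0,v_3,v_4], [v_0,v_4,v_5], [v_1,v_2,v_4], [v_2,v_4,v_5]

Hence C_0 ≅ Z^6, C_1 ≅ Z^12, C_2 ≅ Z^6.

The boundary map ∂_1: C_1 → C_0 sends each edge [p,q] (with p < q) to q − p. For instance
  ∂[v_2,v_4] = [v_4] − [v_2].
As a 6×12 matrix over Z this has rank 5, with invariant factors (1,1,1,1,1).

∂_2: C_2 → C_1 maps a triangle to the signed sum of its edges. For instance
  ∂[v_0,v_4,v_5] = [v_4,v_5] − [v_0,v_5] + [v_0,v_4],
  ∂[v_1,v_2,v_4] = [v_2,v_4] − [v_1,v_4] + [v_1,v_2].
The resulting 12×6 matrix has rank 6, and its Smith normal form has invariant factors (1,1,1,1,1,1).

Computing H_k = (kernel of ∂_k) / (image of ∂_{k+1}):

  H_0: rank C_0 − rank ∂_1 = 6 − 5 = 1, and the invariant factors of ∂_1 are all 1, so H_0 ≅ Z.
  H_1: rank ker ∂_1 − rank ∂_2 = (12 − 5) − 6 = 1, and the invariant factors of ∂_2 are all 1, so H_1 ≅ Z.
  H_2: rank ker ∂_2 − rank ∂_3 = (6 − 6) − 0 = 0, and there is no ∂_3, so H_2 ≅ 0.

As a check, the Euler characteristic is 6 − 12 + 6 = 0, which agrees with 1 − 1 + 0 = 0.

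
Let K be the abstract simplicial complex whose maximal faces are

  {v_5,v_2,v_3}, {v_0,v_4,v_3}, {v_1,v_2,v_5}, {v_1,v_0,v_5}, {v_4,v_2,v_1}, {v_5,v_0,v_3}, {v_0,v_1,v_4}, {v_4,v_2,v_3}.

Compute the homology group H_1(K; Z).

H_1 ≅ 0.

We work with the vertex ordering v_0 < v_1 < v_2 < v_3 < v_4 < v_5. The simplices of K, each written with vertices in increasing order, are:

  0-simplices (6): [v_0], [v_1], [v_2], [v_3], [v_4], [v_5]
  1-simplices (12): [v_0,v_1], [v_0,v_3], [v_0,v_4], [v_0,v_5], [v_1,v_2], [v_1,v_4], [v_1,v_5], [v_2,v_3], [v_2,v_4], [v_2,v_5], [v_3,v_4], [v_3,v_5]
  2-simplices (8): [v_0,v_1,v_4], [v_0,v_1,v_5], [v_0,v_3,v_4], [v_0,v_3,v_5], [v_1,v_2,v_4], [v_1,v_2,v_5], [v_2,v_3,v_4], [v_2,v_3,v_5]

giving chain groups C_0 ≅ Z^6, C_1 ≅ Z^12, C_2 ≅ Z^8.

The boundary map ∂_1: C_1 → C_0 sends each edge [p,q] (with p < q) to q − p. For instance
  ∂[v_3,v_4] = [v_4] − [v_3].
As a 6×12 matrix over Z this has rank 5, with invariant factors (1,1,1,1,1).

The boundary map ∂_2: C_2 → C_1 sends each 2-simplex [p,q,r] to [q,r] − [p,r] + [p,q]. For instance
  ∂[v_0,v_1,v_4] = [v_1,v_4] − [v_0,v_4] + [v_0,v_1],
  ∂[v_0,v_1,v_5] = [v_1,v_5] − [v_0,v_5] + [v_0,v_1].
As a 12×8 matrix over Z this has rank 7, with invariant factors (1,1,1,1,1,1,1).

Computing H_k = (kernel of ∂_k) / (image of ∂_{k+1}):

  H_1: rank ker ∂_1 − rank ∂_2 = (12 − 5) − 7 = 0, and the invariant factors of ∂_2 are all 1, so H_1 ≅ 0.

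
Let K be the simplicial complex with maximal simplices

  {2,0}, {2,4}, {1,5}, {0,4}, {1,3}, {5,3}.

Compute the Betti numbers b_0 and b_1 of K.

We work with the vertex ordering 0 < 1 < 2 < 3 < 4 < 5. The simplices of K, each written with vertices in increasing order, are:

  0-simplices (6): [0], [1], [2], [3], [4], [5]
  1-simplices (6): [0,2], [0,4], [1,3], [1,5], [2,4], [3,5]

Hence C_0 ≅ Z^6, C_1 ≅ Z^6.

∂_1: C_1 → C_0 is given by ∂[p,q] = [q] − [p].
The resulting 6×6 matrix has rank 4, and its Smith normal form has invariant factors (1,1,1,1).

Computing H_k = (kernel of ∂_k) / (image of ∂_{k+1}):

  H_0: rank C_0 − rank ∂_1 = 6 − 4 = 2, and the invariant factors of ∂_1 are all 1, so H_0 ≅ Z^2.
  H_1: rank ker ∂_1 − rank ∂_2 = (6 − 4) − 0 = 2, and there is no ∂_2, so H_1 ≅ Z^2.

As a check, the Euler characteristic is 6 − 6 = 0, which agrees with 2 − 2 = 0.

Hence the Betti numbers are b_0 = 2, b_1 = 2.

b_0 = 2, b_1 = 2.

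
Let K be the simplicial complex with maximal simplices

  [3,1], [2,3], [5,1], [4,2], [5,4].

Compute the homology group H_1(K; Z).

H_1 = Z.

Fix the vertex order 1 < 2 < 3 < 4 < 5 and write every simplex with vertices in increasing order. Then dim K = 1 and the simplices of K are:

  0-simplices (5): [1], [2], [3], [4], [5]
  1-simplices (5): [1,3], [1,5], [2,3], [2,4], [4,5]

so the chain groups are C_0 ≅ Z^5, C_1 ≅ Z^5.

The boundary map ∂_1: C_1 → C_0 sends each edge [p,q] (with p < q) to q − p. For instance
  ∂[1,3] = [3] − [1].
This gives a 5×5 integer matrix of rank 4; reducing to Smith normal form yields diagonal entries (1,1,1,1).

Computing H_k = (kernel of ∂_k) / (image of ∂_{k+1}):

  H_1: rank ker ∂_1 − rank ∂_2 = (5 − 4) − 0 = 1, and there is no ∂_2, so H_1 ≅ Z.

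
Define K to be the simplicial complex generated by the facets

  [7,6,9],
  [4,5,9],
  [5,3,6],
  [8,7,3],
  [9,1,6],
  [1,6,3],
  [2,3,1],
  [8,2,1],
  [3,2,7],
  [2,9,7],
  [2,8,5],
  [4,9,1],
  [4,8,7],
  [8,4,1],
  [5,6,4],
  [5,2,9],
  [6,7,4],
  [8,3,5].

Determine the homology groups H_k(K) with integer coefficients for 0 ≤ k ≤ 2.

H_0 = Z,  H_1 = Z × Z/2,  H_2 = 0.

Order the vertices as 1 < 2 < 3 < 4 < 5 < 6 < 7 < 8 < 9. Listing each simplex with vertices in this order, K has dimension 2 with simplices:

  0-simplices (9): [1], [2], [3], [4], [5], [6], [7], [8], [9]
  1-simplices (27): (27 of them)
  2-simplices (18): [1,2,3], [1,2,8], [1,3,6], [1,4,8], [1,4,9], [1,6,9], [2,3,7], [2,5,8], [2,5,9], [2,7,9], [3,5,6], [3,5,8], [3,7,8], [4,5,6], [4,5,9], [4,6,7], [4,7,8], [6,7,9]

Hence C_0 ≅ Z^9, C_1 ≅ Z^27, C_2 ≅ Z^18.

The boundary map ∂_1: C_1 → C_0 maps an edge to its endpoints' difference, ∂[p,q] = q − p.
The resulting 9×27 matrix has rank 8, and its Smith normal form has invariant factors (1,1,1,1,1,1,1,1).

∂_2: C_2 → C_1 sends each 2-simplex [p,q,r] to [q,r] − [p,r] + [p,q]. For instance
  ∂[4,5,9] = [5,9] − [4,9] + [4,5],
  ∂[3,5,6] = [5,6] − [3,6] + [3,5].
The resulting 27×18 matrix has rank 18, and its Smith normal form has invariant factors (1,1,1,1,1,1,1,1,1,1,1,1,1,1,1,1,1,2).

Now H_k = ker ∂_k / im ∂_{k+1}, so:

  H_0: rank C_0 − rank ∂_1 = 9 − 8 = 1, and the invariant factors of ∂_1 are all 1, so H_0 ≅ Z.
  H_1: rank ker ∂_1 − rank ∂_2 = (27 − 8) − 18 = 1, and ∂_2 has invariant factor 2 > 1, so H_1 ≅ Z × Z/2.
  H_2: rank ker ∂_2 − rank ∂_3 = (18 − 18) − 0 = 0, and there is no ∂_3, so H_2 ≅ 0.

(K is a triangulation of the Klein bottle.)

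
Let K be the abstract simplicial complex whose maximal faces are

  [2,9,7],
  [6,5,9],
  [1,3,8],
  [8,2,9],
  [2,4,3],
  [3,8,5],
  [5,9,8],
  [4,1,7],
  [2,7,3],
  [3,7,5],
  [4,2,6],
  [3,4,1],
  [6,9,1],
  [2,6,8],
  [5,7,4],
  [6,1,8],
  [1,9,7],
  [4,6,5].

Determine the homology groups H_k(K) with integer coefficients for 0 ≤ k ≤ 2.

H_0 = Z,  H_1 = Z ⊕ Z/2Z,  H_2 = 0.

Order the vertices as 1 < 2 < 3 < 4 < 5 < 6 < 7 < 8 < 9. Listing each simplex with vertices in this order, K has dimension 2 with simplices:

  0-simplices (9): [1], [2], [3], [4], [5], [6], [7], [8], [9]
  1-simplices (27): (27 of them)
  2-simplices (18): [1,3,4], [1,3,8], [1,4,7], [1,6,8], [1,6,9], [1,7,9], [2,3,4], [2,3,7], [2,4,6], [2,6,8], [2,7,9], [2,8,9], [3,5,7], [3,5,8], [4,5,6], [4,5,7], [5,6,9], [5,8,9]

Hence C_0 ≅ Z^9, C_1 ≅ Z^27, C_2 ≅ Z^18.

Boundary ∂_1: C_1 → C_0 sends each edge [p,q] (with p < q) to q − p.
This gives a 9×27 integer matrix of rank 8; reducing to Smith normal form yields diagonal entries (1,1,1,1,1,1,1,1).

Boundary ∂_2: C_2 → C_1 maps a triangle to the signed sum of its edges. For instance
  ∂[3,5,7] = [5,7] − [3,7] + [3,5],
  ∂[2,8,9] = [8,9] − [2,9] + [2,8].
The 27×18 boundary matrix has rank 18 and Smith normal form diag(1,1,1,1,1,1,1,1,1,1,1,1,1,1,1,1,1,2).

Computing H_k = (kernel of ∂_k) / (image of ∂_{k+1}):

  H_0: rank C_0 − rank ∂_1 = 9 − 8 = 1, and the invariant factors of ∂_1 are all 1, so H_0 ≅ Z.
  H_1: rank ker ∂_1 − rank ∂_2 = (27 − 8) − 18 = 1, and ∂_2 has invariant factor 2 > 1, so H_1 ≅ Z ⊕ Z/2Z.
  H_2: rank ker ∂_2 − rank ∂_3 = (18 − 18) − 0 = 0, and there is no ∂_3, so H_2 ≅ 0.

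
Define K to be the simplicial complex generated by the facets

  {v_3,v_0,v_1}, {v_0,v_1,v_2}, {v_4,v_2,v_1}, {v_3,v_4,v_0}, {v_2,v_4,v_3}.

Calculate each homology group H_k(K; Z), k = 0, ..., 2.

Fix the vertex order v_0 < v_1 < v_2 < v_3 < v_4 and write every simplex with vertices in increasing order. Then dim K = 2 and the simplices of K are:

  0-simplices (5): [v_0], [v_1], [v_2], [v_3], [v_4]
  1-simplices (10): [v_0,v_1], [v_0,v_2], [v_0,v_3], [v_0,v_4], [v_1,v_2], [v_1,v_3], [v_1,v_4], [v_2,v_3], [v_2,v_4], [v_3,v_4]
  2-simplices (5): [v_0,v_1,v_2], [v_0,v_1,v_3], [v_0,v_3,v_4], [v_1,v_2,v_4], [v_2,v_3,v_4]

so the chain groups are C_0 ≅ Z^5, C_1 ≅ Z^10, C_2 ≅ Z^5.

∂_1: C_1 → C_0 sends each edge [p,q] (with p < q) to q − p. For instance
  ∂[v_2,v_3] = [v_3] − [v_2].
The 5×10 boundary matrix has rank 4 and Smith normal form diag(1,1,1,1).

Boundary ∂_2: C_2 → C_1 sends each 2-simplex [p,q,r] to [q,r] − [p,r] + [p,q]. For instance
  ∂[v_0,v_1,v_3] = [v_1,v_3] − [v_0,v_3] + [v_0,v_1],
  ∂[v_2,v_3,v_4] = [v_3,v_4] − [v_2,v_4] + [v_2,v_3].
This gives a 10×5 integer matrix of rank 5; reducing to Smith normal form yields diagonal entries (1,1,1,1,1).

From H_k ≅ ker(∂_k) / im(∂_{k+1}) we obtain:

  H_0: rank C_0 − rank ∂_1 = 5 − 4 = 1, and the invariant factors of ∂_1 are all 1, so H_0 = Z.
  H_1: rank ker ∂_1 − rank ∂_2 = (10 − 4) − 5 = 1, and the invariant factors of ∂_2 are all 1, so H_1 = Z.
  H_2: rank ker ∂_2 − rank ∂_3 = (5 − 5) − 0 = 0, and there is no ∂_3, so H_2 = 0.

As a check, the Euler characteristic is 5 − 10 + 5 = 0, which agrees with 1 − 1 + 0 = 0.

H_0 = Z,  H_1 = Z,  H_2 = 0.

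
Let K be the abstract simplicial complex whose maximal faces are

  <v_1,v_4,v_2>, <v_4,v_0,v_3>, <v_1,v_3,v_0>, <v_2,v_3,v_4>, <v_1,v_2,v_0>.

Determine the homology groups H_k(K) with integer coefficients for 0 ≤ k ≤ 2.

K has 5 vertices, 10 edges, 5 triangles.
rank ∂_0 = 0, rank ∂_1 = 4 ⇒ b_0 = 5 − 0 − 4 = 1; all invariant factors of ∂_1 are 1 so no torsion. So H_0 = Z.
rank ∂_1 = 4, rank ∂_2 = 5 ⇒ b_1 = 10 − 4 − 5 = 1; all invariant factors of ∂_2 are 1 so no torsion. So H_1 = Z.
rank ∂_2 = 5, rank ∂_3 = 0 ⇒ b_2 = 5 − 5 − 0 = 0. So H_2 = 0.

H_0 ≅ Z,  H_1 ≅ Z,  H_2 = 0.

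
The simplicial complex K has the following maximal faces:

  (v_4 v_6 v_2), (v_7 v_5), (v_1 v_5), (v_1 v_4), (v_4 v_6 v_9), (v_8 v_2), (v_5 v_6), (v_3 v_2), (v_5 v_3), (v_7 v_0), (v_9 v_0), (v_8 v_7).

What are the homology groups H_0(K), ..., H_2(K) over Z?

K has 10 vertices, 15 edges, 2 triangles.
rank ∂_0 = 0, rank ∂_1 = 9 ⇒ b_0 = 10 − 0 − 9 = 1; all invariant factors of ∂_1 are 1 so no torsion. So H_0 = Z.
rank ∂_1 = 9, rank ∂_2 = 2 ⇒ b_1 = 15 − 9 − 2 = 4; all invariant factors of ∂_2 are 1 so no torsion. So H_1 = Z^4.
rank ∂_2 = 2, rank ∂_3 = 0 ⇒ b_2 = 2 − 2 − 0 = 0. So H_2 = 0.

H_0 ≅ Z,  H_1 ≅ Z^4,  H_2 = 0.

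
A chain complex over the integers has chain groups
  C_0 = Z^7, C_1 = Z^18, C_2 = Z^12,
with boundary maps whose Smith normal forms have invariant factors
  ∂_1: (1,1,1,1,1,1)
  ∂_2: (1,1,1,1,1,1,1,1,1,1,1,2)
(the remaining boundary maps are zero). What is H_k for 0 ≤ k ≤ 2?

H_0 = Z,  H_1 = Z/2,  H_2 = 0.

H_0: b_0 = 7 − 0 − 6 = 1; torsion from ∂_1 factors > 1: none. So H_0 = Z.
H_1: b_1 = 18 − 6 − 12 = 0; torsion from ∂_2 factors > 1: [2]. So H_1 = Z/2.
H_2: b_2 = 12 − 12 − 0 = 0; torsion from ∂_3 factors > 1: none. So H_2 = 0.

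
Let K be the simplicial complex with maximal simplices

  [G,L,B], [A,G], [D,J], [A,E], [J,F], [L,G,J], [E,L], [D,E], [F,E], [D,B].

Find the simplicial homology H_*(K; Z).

Order the vertices as A < B < D < E < F < G < J < L. Listing each simplex with vertices in this order, K has dimension 2 with simplices:

  0-simplices (8): A, B, D, E, F, G, J, L
  1-simplices (13): AE, AG, BD, BG, BL, DE, DJ, EF, EL, FJ, GJ, GL, JL
  2-simplices (2): BGL, GJL

so the chain groups are C_0 ≅ Z^8, C_1 ≅ Z^13, C_2 ≅ Z^2.

The boundary map ∂_1: C_1 → C_0 maps an edge to its endpoints' difference, ∂[p,q] = q − p.
The resulting 8×13 matrix has rank 7, and its Smith normal form has invariant factors (1,1,1,1,1,1,1).

Boundary ∂_2: C_2 → C_1 acts by ∂[p,q,r] = [q,r] − [p,r] + [p,q]. For instance
  ∂GJL = JL − GL + GJ,
  ∂BGL = GL − BL + BG.
This gives a 13×2 integer matrix of rank 2; reducing to Smith normal form yields diagonal entries (1,1).

Reading off H_k = ker ∂_k / im ∂_{k+1}:

  H_0: rank C_0 − rank ∂_1 = 8 − 7 = 1, and the invariant factors of ∂_1 are all 1, so H_0 = Z.
  H_1: rank ker ∂_1 − rank ∂_2 = (13 − 7) − 2 = 4, and the invariant factors of ∂_2 are all 1, so H_1 = Z^4.
  H_2: rank ker ∂_2 − rank ∂_3 = (2 − 2) − 0 = 0, and there is no ∂_3, so H_2 = 0.

H_0 ≅ Z,  H_1 ≅ Z^4,  H_2 = 0.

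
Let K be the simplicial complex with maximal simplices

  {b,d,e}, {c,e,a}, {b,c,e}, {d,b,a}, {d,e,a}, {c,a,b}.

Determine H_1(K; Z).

H_1 ≅ 0.

Order the vertices as a < b < c < d < e. Listing each simplex with vertices in this order, K has dimension 2 with simplices:

  0-simplices (5): a, b, c, d, e
  1-simplices (9): ab, ac, ad, ae, bc, bd, be, ce, de
  2-simplices (6): abc, abd, ace, ade, bce, bde

Hence C_0 ≅ Z^5, C_1 ≅ Z^9, C_2 ≅ Z^6.

The boundary map ∂_1: C_1 → C_0 is given by ∂[p,q] = [q] − [p].
The 5×9 boundary matrix has rank 4 and Smith normal form diag(1,1,1,1).

Boundary ∂_2: C_2 → C_1 acts by ∂[p,q,r] = [q,r] − [p,r] + [p,q]. For instance
  ∂ace = ce − ae + ac,
  ∂abd = bd − ad + ab.
The 9×6 boundary matrix has rank 5 and Smith normal form diag(1,1,1,1,1).

Now H_k = ker ∂_k / im ∂_{k+1}, so:

  H_1: rank ker ∂_1 − rank ∂_2 = (9 − 4) − 5 = 0, and the invariant factors of ∂_2 are all 1, so H_1 = 0.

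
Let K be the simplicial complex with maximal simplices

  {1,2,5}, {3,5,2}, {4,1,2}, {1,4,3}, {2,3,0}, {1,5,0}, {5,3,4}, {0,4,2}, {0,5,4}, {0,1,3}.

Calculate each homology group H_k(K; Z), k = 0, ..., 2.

H_0 = Z,  H_1 = Z/2Z,  H_2 = 0.

We work with the vertex ordering 0 < 1 < 2 < 3 < 4 < 5. The simplices of K, each written with vertices in increasing order, are:

  0-simplices (6): [0], [1], [2], [3], [4], [5]
  1-simplices (15): [0,1], [0,2], [0,3], [0,4], [0,5], [1,2], [1,3], [1,4], [1,5], [2,3], [2,4], [2,5], [3,4], [3,5], [4,5]
  2-simplices (10): [0,1,3], [0,1,5], [0,2,3], [0,2,4], [0,4,5], [1,2,4], [1,2,5], [1,3,4], [2,3,5], [3,4,5]

so the chain groups are C_0 ≅ Z^6, C_1 ≅ Z^15, C_2 ≅ Z^10.

Boundary ∂_1: C_1 → C_0 sends each edge [p,q] (with p < q) to q − p. For instance
  ∂[0,2] = [2] − [0].
The 6×15 boundary matrix has rank 5 and Smith normal form diag(1,1,1,1,1).

The boundary map ∂_2: C_2 → C_1 sends each 2-simplex [p,q,r] to [q,r] − [p,r] + [p,q]. For instance
  ∂[1,2,4] = [2,4] − [1,4] + [1,2],
  ∂[2,3,5] = [3,5] − [2,5] + [2,3].
As a 15×10 matrix over Z this has rank 10, with invariant factors (1,1,1,1,1,1,1,1,1,2).

Now H_k = ker ∂_k / im ∂_{k+1}, so:

  H_0: rank C_0 − rank ∂_1 = 6 − 5 = 1, and the invariant factors of ∂_1 are all 1, so H_0 = Z.
  H_1: rank ker ∂_1 − rank ∂_2 = (15 − 5) − 10 = 0, and ∂_2 has invariant factor 2 > 1, so H_1 = Z/2Z.
  H_2: rank ker ∂_2 − rank ∂_3 = (10 − 10) − 0 = 0, and there is no ∂_3, so H_2 = 0.

As a check, the Euler characteristic is 6 − 15 + 10 = 1, which agrees with 1 − 0 + 0 = 1.
(K is a triangulation of the real projective plane RP^2.)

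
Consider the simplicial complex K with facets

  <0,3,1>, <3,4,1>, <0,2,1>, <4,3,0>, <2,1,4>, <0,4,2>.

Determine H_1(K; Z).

We work with the vertex ordering 0 < 1 < 2 < 3 < 4. The simplices of K, each written with vertices in increasing order, are:

  0-simplices (5): [0], [1], [2], [3], [4]
  1-simplices (9): [0,1], [0,2], [0,3], [0,4], [1,2], [1,3], [1,4], [2,4], [3,4]
  2-simplices (6): [0,1,2], [0,1,3], [0,2,4], [0,3,4], [1,2,4], [1,3,4]

so the chain groups are C_0 ≅ Z^5, C_1 ≅ Z^9, C_2 ≅ Z^6.

∂_1: C_1 → C_0 sends each edge [p,q] (with p < q) to q − p. For instance
  ∂[0,4] = [4] − [0].
The resulting 5×9 matrix has rank 4, and its Smith normal form has invariant factors (1,1,1,1).

The boundary map ∂_2: C_2 → C_1 acts by ∂[p,q,r] = [q,r] − [p,r] + [p,q]. For instance
  ∂[0,1,3] = [1,3] − [0,3] + [0,1],
  ∂[1,3,4] = [3,4] − [1,4] + [1,3].
As a 9×6 matrix over Z this has rank 5, with invariant factors (1,1,1,1,1).

From H_k ≅ ker(∂_k) / im(∂_{k+1}) we obtain:

  H_1: rank ker ∂_1 − rank ∂_2 = (9 − 4) − 5 = 0, and the invariant factors of ∂_2 are all 1, so H_1 ≅ 0.

(K is a triangulation of the 2-sphere S^2.)

H_1 ≅ 0.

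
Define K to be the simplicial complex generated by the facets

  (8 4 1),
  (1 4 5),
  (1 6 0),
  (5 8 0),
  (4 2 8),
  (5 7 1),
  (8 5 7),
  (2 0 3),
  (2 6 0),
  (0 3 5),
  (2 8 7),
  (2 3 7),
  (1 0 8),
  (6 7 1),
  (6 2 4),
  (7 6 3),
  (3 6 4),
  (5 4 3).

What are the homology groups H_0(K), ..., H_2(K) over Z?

H_0 = Z,  H_1 = Z ⊕ Z_2,  H_2 = 0.

Take the total order 0 < 1 < 2 < 3 < 4 < 5 < 6 < 7 < 8 on the vertex set. Then K (dimension 2) consists of the simplices:

  0-simplices (9): [0], [1], [2], [3], [4], [5], [6], [7], [8]
  1-simplices (27): (27 of them)
  2-simplices (18): [0,1,6], [0,1,8], [0,2,3], [0,2,6], [0,3,5], [0,5,8], [1,4,5], [1,4,8], [1,5,7], [1,6,7], [2,3,7], [2,4,6], [2,4,8], [2,7,8], [3,4,5], [3,4,6], [3,6,7], [5,7,8]

so the chain groups are C_0 ≅ Z^9, C_1 ≅ Z^27, C_2 ≅ Z^18.

∂_1: C_1 → C_0 sends each edge [p,q] (with p < q) to q − p.
The 9×27 boundary matrix has rank 8 and Smith normal form diag(1,1,1,1,1,1,1,1).

Boundary ∂_2: C_2 → C_1 sends each 2-simplex [p,q,r] to [q,r] − [p,r] + [p,q]. For instance
  ∂[0,5,8] = [5,8] − [0,8] + [0,5],
  ∂[3,4,5] = [4,5] − [3,5] + [3,4].
The resulting 27×18 matrix has rank 18, and its Smith normal form has invariant factors (1,1,1,1,1,1,1,1,1,1,1,1,1,1,1,1,1,2).

From H_k ≅ ker(∂_k) / im(∂_{k+1}) we obtain:

  H_0: rank C_0 − rank ∂_1 = 9 − 8 = 1, and the invariant factors of ∂_1 are all 1, so H_0 = Z.
  H_1: rank ker ∂_1 − rank ∂_2 = (27 − 8) − 18 = 1, and ∂_2 has invariant factor 2 > 1, so H_1 = Z ⊕ Z_2.
  H_2: rank ker ∂_2 − rank ∂_3 = (18 − 18) − 0 = 0, and there is no ∂_3, so H_2 = 0.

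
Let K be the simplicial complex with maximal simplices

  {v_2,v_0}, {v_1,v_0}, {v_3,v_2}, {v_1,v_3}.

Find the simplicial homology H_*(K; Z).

H_0 = Z,  H_1 = Z.

Take the total order v_0 < v_1 < v_2 < v_3 on the vertex set. Then K (dimension 1) consists of the simplices:

  0-simplices (4): [v_0], [v_1], [v_2], [v_3]
  1-simplices (4): [v_0,v_1], [v_0,v_2], [v_1,v_3], [v_2,v_3]

Hence C_0 ≅ Z^4, C_1 ≅ Z^4.

∂_1: C_1 → C_0 sends each edge [p,q] (with p < q) to q − p.
The 4×4 boundary matrix has rank 3 and Smith normal form diag(1,1,1).

From H_k ≅ ker(∂_k) / im(∂_{k+1}) we obtain:

  H_0: rank C_0 − rank ∂_1 = 4 − 3 = 1, and the invariant factors of ∂_1 are all 1, so H_0 = Z.
  H_1: rank ker ∂_1 − rank ∂_2 = (4 − 3) − 0 = 1, and there is no ∂_2, so H_1 = Z.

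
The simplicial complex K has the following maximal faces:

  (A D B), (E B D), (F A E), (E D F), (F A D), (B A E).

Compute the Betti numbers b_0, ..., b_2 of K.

b_0 = 1, b_1 = 0, b_2 = 1.

We work with the vertex ordering A < B < D < E < F. The simplices of K, each written with vertices in increasing order, are:

  0-simplices (5): A, B, D, E, F
  1-simplices (9): AB, AD, AE, AF, BD, BE, DE, DF, EF
  2-simplices (6): ABD, ABE, ADF, AEF, BDE, DEF

giving chain groups C_0 ≅ Z^5, C_1 ≅ Z^9, C_2 ≅ Z^6.

∂_1: C_1 → C_0 is given by ∂[p,q] = [q] − [p].
The resulting 5×9 matrix has rank 4, and its Smith normal form has invariant factors (1,1,1,1).

The boundary map ∂_2: C_2 → C_1 acts by ∂[p,q,r] = [q,r] − [p,r] + [p,q]. For instance
  ∂ABE = BE − AE + AB,
  ∂BDE = DE − BE + BD.
The resulting 9×6 matrix has rank 5, and its Smith normal form has invariant factors (1,1,1,1,1).

Computing H_k = (kernel of ∂_k) / (image of ∂_{k+1}):

  H_0: rank C_0 − rank ∂_1 = 5 − 4 = 1, and the invariant factors of ∂_1 are all 1, so H_0 = Z.
  H_1: rank ker ∂_1 − rank ∂_2 = (9 − 4) − 5 = 0, and the invariant factors of ∂_2 are all 1, so H_1 = 0.
  H_2: rank ker ∂_2 − rank ∂_3 = (6 − 5) − 0 = 1, and there is no ∂_3, so H_2 = Z.

As a check, the Euler characteristic is 5 − 9 + 6 = 2, which agrees with 1 − 0 + 1 = 2.

Hence the Betti numbers are b_0 = 1, b_1 = 0, b_2 = 1.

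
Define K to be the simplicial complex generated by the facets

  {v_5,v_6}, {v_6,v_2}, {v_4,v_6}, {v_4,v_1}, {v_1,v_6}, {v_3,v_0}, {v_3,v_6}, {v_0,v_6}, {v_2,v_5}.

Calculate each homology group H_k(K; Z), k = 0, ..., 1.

Take the total order v_0 < v_1 < v_2 < v_3 < v_4 < v_5 < v_6 on the vertex set. Then K (dimension 1) consists of the simplices:

  0-simplices (7): [v_0], [v_1], [v_2], [v_3], [v_4], [v_5], [v_6]
  1-simplices (9): [v_0,v_3], [v_0,v_6], [v_1,v_4], [v_1,v_6], [v_2,v_5], [v_2,v_6], [v_3,v_6], [v_4,v_6], [v_5,v_6]

Hence C_0 ≅ Z^7, C_1 ≅ Z^9.

The boundary map ∂_1: C_1 → C_0 is given by ∂[p,q] = [q] − [p]. For instance
  ∂[v_0,v_3] = [v_3] − [v_0].
As a 7×9 matrix over Z this has rank 6, with invariant factors (1,1,1,1,1,1).

Reading off H_k = ker ∂_k / im ∂_{k+1}:

  H_0: rank C_0 − rank ∂_1 = 7 − 6 = 1, and the invariant factors of ∂_1 are all 1, so H_0 = Z.
  H_1: rank ker ∂_1 − rank ∂_2 = (9 − 6) − 0 = 3, and there is no ∂_2, so H_1 = Z^3.

As a check, the Euler characteristic is 7 − 9 = -2, which agrees with 1 − 3 = -2.

H_0 = Z,  H_1 = Z^3.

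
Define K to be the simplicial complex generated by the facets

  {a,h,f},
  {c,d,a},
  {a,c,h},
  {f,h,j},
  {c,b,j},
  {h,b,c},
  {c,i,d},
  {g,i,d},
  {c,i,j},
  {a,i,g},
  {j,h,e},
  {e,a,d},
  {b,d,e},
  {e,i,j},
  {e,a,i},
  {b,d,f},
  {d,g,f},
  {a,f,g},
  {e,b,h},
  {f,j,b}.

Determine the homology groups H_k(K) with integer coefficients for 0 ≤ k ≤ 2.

We work with the vertex ordering a < b < c < d < e < f < g < h < i < j. The simplices of K, each written with vertices in increasing order, are:

  0-simplices (10): a, b, c, d, e, f, g, h, i, j
  1-simplices (30): ac, ad, ae, af, ag, ah, ai, bc, bd, be, bf, bh, bj, cd, ch, ci, cj, de, df, dg, di, eh, ei, ej, fg, fh, fj, gi, hj, ij
  2-simplices (20): acd, ach, ade, aei, afg, afh, agi, bch, bcj, bde, bdf, beh, bfj, cdi, cij, dfg, dgi, ehj, eij, fhj

Hence C_0 ≅ Z^10, C_1 ≅ Z^30, C_2 ≅ Z^20.

The boundary map ∂_1: C_1 → C_0 sends each edge [p,q] (with p < q) to q − p. For instance
  ∂eh = h − e.
The 10×30 boundary matrix has rank 9 and Smith normal form diag(1,1,1,1,1,1,1,1,1).

Boundary ∂_2: C_2 → C_1 acts by ∂[p,q,r] = [q,r] − [p,r] + [p,q]. For instance
  ∂cdi = di − ci + cd,
  ∂fhj = hj − fj + fh.
The resulting 30×20 matrix has rank 20, and its Smith normal form has invariant factors (1,1,1,1,1,1,1,1,1,1,1,1,1,1,1,1,1,1,1,2).

Computing H_k = (kernel of ∂_k) / (image of ∂_{k+1}):

  H_0: rank C_0 − rank ∂_1 = 10 − 9 = 1, and the invariant factors of ∂_1 are all 1, so H_0 ≅ Z.
  H_1: rank ker ∂_1 − rank ∂_2 = (30 − 9) − 20 = 1, and ∂_2 has invariant factor 2 > 1, so H_1 ≅ Z ⊕ Z/2.
  H_2: rank ker ∂_2 − rank ∂_3 = (20 − 20) − 0 = 0, and there is no ∂_3, so H_2 ≅ 0.

(K is a triangulation of the Klein bottle.)

H_0 = Z,  H_1 = Z ⊕ Z/2,  H_2 = 0.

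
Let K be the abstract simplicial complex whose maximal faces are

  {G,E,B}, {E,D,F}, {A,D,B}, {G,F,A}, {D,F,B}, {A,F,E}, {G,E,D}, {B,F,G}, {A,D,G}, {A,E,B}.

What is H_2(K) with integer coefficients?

Fix the vertex order A < B < D < E < F < G and write every simplex with vertices in increasing order. Then dim K = 2 and the simplices of K are:

  0-simplices (6): A, B, D, E, F, G
  1-simplices (15): AB, AD, AE, AF, AG, BD, BE, BF, BG, DE, DF, DG, EF, EG, FG
  2-simplices (10): ABD, ABE, ADG, AEF, AFG, BDF, BEG, BFG, DEF, DEG

so the chain groups are C_0 ≅ Z^6, C_1 ≅ Z^15, C_2 ≅ Z^10.

Boundary ∂_1: C_1 → C_0 sends each edge [p,q] (with p < q) to q − p.
This gives a 6×15 integer matrix of rank 5; reducing to Smith normal form yields diagonal entries (1,1,1,1,1).

The boundary map ∂_2: C_2 → C_1 maps a triangle to the signed sum of its edges. For instance
  ∂ADG = DG − AG + AD,
  ∂BDF = DF − BF + BD.
As a 15×10 matrix over Z this has rank 10, with invariant factors (1,1,1,1,1,1,1,1,1,2).

Reading off H_k = ker ∂_k / im ∂_{k+1}:

  H_2: rank ker ∂_2 − rank ∂_3 = (10 − 10) − 0 = 0, and there is no ∂_3, so H_2 ≅ 0.

H_2 ≅ 0.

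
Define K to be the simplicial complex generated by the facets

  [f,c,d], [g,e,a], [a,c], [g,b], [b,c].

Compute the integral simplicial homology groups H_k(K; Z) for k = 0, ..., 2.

K has 7 vertices, 9 edges, 2 triangles.
rank ∂_0 = 0, rank ∂_1 = 6 ⇒ b_0 = 7 − 0 − 6 = 1; all invariant factors of ∂_1 are 1 so no torsion. So H_0 = Z.
rank ∂_1 = 6, rank ∂_2 = 2 ⇒ b_1 = 9 − 6 − 2 = 1; all invariant factors of ∂_2 are 1 so no torsion. So H_1 = Z.
rank ∂_2 = 2, rank ∂_3 = 0 ⇒ b_2 = 2 − 2 − 0 = 0. So H_2 = 0.

H_0 = Z,  H_1 = Z,  H_2 = 0.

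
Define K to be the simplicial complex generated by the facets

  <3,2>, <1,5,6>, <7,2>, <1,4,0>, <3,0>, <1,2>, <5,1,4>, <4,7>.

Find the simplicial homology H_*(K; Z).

H_0 ≅ Z,  H_1 ≅ Z^2,  H_2 = 0.

Take the total order 0 < 1 < 2 < 3 < 4 < 5 < 6 < 7 on the vertex set. Then K (dimension 2) consists of the simplices:

  0-simplices (8): [0], [1], [2], [3], [4], [5], [6], [7]
  1-simplices (12): [0,1], [0,3], [0,4], [1,2], [1,4], [1,5], [1,6], [2,3], [2,7], [4,5], [4,7], [5,6]
  2-simplices (3): [0,1,4], [1,4,5], [1,5,6]

Hence C_0 ≅ Z^8, C_1 ≅ Z^12, C_2 ≅ Z^3.

∂_1: C_1 → C_0 is given by ∂[p,q] = [q] − [p]. For instance
  ∂[4,7] = [7] − [4].
This gives a 8×12 integer matrix of rank 7; reducing to Smith normal form yields diagonal entries (1,1,1,1,1,1,1).

The boundary map ∂_2: C_2 → C_1 maps a triangle to the signed sum of its edges. For instance
  ∂[1,5,6] = [5,6] − [1,6] + [1,5],
  ∂[1,4,5] = [4,5] − [1,5] + [1,4].
The resulting 12×3 matrix has rank 3, and its Smith normal form has invariant factors (1,1,1).

From H_k ≅ ker(∂_k) / im(∂_{k+1}) we obtain:

  H_0: rank C_0 − rank ∂_1 = 8 − 7 = 1, and the invariant factors of ∂_1 are all 1, so H_0 ≅ Z.
  H_1: rank ker ∂_1 − rank ∂_2 = (12 − 7) − 3 = 2, and the invariant factors of ∂_2 are all 1, so H_1 ≅ Z^2.
  H_2: rank ker ∂_2 − rank ∂_3 = (3 − 3) − 0 = 0, and there is no ∂_3, so H_2 ≅ 0.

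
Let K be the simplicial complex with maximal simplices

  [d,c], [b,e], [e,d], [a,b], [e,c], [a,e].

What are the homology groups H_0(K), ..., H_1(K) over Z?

H_0 = Z,  H_1 = Z^2.

We work with the vertex ordering a < b < c < d < e. The simplices of K, each written with vertices in increasing order, are:

  0-simplices (5): a, b, c, d, e
  1-simplices (6): ab, ae, be, cd, ce, de

giving chain groups C_0 ≅ Z^5, C_1 ≅ Z^6.

∂_1: C_1 → C_0 maps an edge to its endpoints' difference, ∂[p,q] = q − p. For instance
  ∂ae = e − a.
The 5×6 boundary matrix has rank 4 and Smith normal form diag(1,1,1,1).

Computing H_k = (kernel of ∂_k) / (image of ∂_{k+1}):

  H_0: rank C_0 − rank ∂_1 = 5 − 4 = 1, and the invariant factors of ∂_1 are all 1, so H_0 = Z.
  H_1: rank ker ∂_1 − rank ∂_2 = (6 − 4) − 0 = 2, and there is no ∂_2, so H_1 = Z^2.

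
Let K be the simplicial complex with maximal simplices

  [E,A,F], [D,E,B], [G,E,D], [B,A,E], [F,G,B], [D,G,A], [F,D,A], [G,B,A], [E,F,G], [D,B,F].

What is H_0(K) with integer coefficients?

H_0 ≅ Z.

Order the vertices as A < B < D < E < F < G. Listing each simplex with vertices in this order, K has dimension 2 with simplices:

  0-simplices (6): A, B, D, E, F, G
  1-simplices (15): AB, AD, AE, AF, AG, BD, BE, BF, BG, DE, DF, DG, EF, EG, FG
  2-simplices (10): ABE, ABG, ADF, ADG, AEF, BDE, BDF, BFG, DEG, EFG

Hence C_0 ≅ Z^6, C_1 ≅ Z^15, C_2 ≅ Z^10.

Boundary ∂_1: C_1 → C_0 sends each edge [p,q] (with p < q) to q − p.
As a 6×15 matrix over Z this has rank 5, with invariant factors (1,1,1,1,1).

The boundary map ∂_2: C_2 → C_1 sends each 2-simplex [p,q,r] to [q,r] − [p,r] + [p,q]. For instance
  ∂BFG = FG − BG + BF,
  ∂EFG = FG − EG + EF.
The 15×10 boundary matrix has rank 10 and Smith normal form diag(1,1,1,1,1,1,1,1,1,2).

Reading off H_k = ker ∂_k / im ∂_{k+1}:

  H_0: rank C_0 − rank ∂_1 = 6 − 5 = 1, and the invariant factors of ∂_1 are all 1, so H_0 ≅ Z.

(K is a triangulation of the real projective plane RP^2.)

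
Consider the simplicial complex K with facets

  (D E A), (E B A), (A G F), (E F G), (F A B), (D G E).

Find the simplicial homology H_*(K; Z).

K has 6 vertices, 12 edges, 6 triangles.
rank ∂_0 = 0, rank ∂_1 = 5 ⇒ b_0 = 6 − 0 − 5 = 1; all invariant factors of ∂_1 are 1 so no torsion. So H_0 = Z.
rank ∂_1 = 5, rank ∂_2 = 6 ⇒ b_1 = 12 − 5 − 6 = 1; all invariant factors of ∂_2 are 1 so no torsion. So H_1 = Z.
rank ∂_2 = 6, rank ∂_3 = 0 ⇒ b_2 = 6 − 6 − 0 = 0. So H_2 = 0.

H_0 ≅ Z,  H_1 ≅ Z,  H_2 = 0.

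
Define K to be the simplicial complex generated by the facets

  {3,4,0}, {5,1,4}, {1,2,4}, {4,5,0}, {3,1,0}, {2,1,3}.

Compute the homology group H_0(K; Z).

Fix the vertex order 0 < 1 < 2 < 3 < 4 < 5 and write every simplex with vertices in increasing order. Then dim K = 2 and the simplices of K are:

  0-simplices (6): [0], [1], [2], [3], [4], [5]
  1-simplices (12): [0,1], [0,3], [0,4], [0,5], [1,2], [1,3], [1,4], [1,5], [2,3], [2,4], [3,4], [4,5]
  2-simplices (6): [0,1,3], [0,3,4], [0,4,5], [1,2,3], [1,2,4], [1,4,5]

giving chain groups C_0 ≅ Z^6, C_1 ≅ Z^12, C_2 ≅ Z^6.

The boundary map ∂_1: C_1 → C_0 sends each edge [p,q] (with p < q) to q − p.
This gives a 6×12 integer matrix of rank 5; reducing to Smith normal form yields diagonal entries (1,1,1,1,1).

∂_2: C_2 → C_1 maps a triangle to the signed sum of its edges. For instance
  ∂[1,4,5] = [4,5] − [1,5] + [1,4],
  ∂[0,4,5] = [4,5] − [0,5] + [0,4].
This gives a 12×6 integer matrix of rank 6; reducing to Smith normal form yields diagonal entries (1,1,1,1,1,1).

Reading off H_k = ker ∂_k / im ∂_{k+1}:

  H_0: rank C_0 − rank ∂_1 = 6 − 5 = 1, and the invariant factors of ∂_1 are all 1, so H_0 = Z.

H_0 = Z.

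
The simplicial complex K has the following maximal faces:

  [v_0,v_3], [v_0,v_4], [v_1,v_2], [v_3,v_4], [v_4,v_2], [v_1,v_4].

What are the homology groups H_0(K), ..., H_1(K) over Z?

H_0 = Z,  H_1 = Z^2.

Order the vertices as v_0 < v_1 < v_2 < v_3 < v_4. Listing each simplex with vertices in this order, K has dimension 1 with simplices:

  0-simplices (5): [v_0], [v_1], [v_2], [v_3], [v_4]
  1-simplices (6): [v_0,v_3], [v_0,v_4], [v_1,v_2], [v_1,v_4], [v_2,v_4], [v_3,v_4]

giving chain groups C_0 ≅ Z^5, C_1 ≅ Z^6.

Boundary ∂_1: C_1 → C_0 maps an edge to its endpoints' difference, ∂[p,q] = q − p.
As a 5×6 matrix over Z this has rank 4, with invariant factors (1,1,1,1).

From H_k ≅ ker(∂_k) / im(∂_{k+1}) we obtain:

  H_0: rank C_0 − rank ∂_1 = 5 − 4 = 1, and the invariant factors of ∂_1 are all 1, so H_0 ≅ Z.
  H_1: rank ker ∂_1 − rank ∂_2 = (6 − 4) − 0 = 2, and there is no ∂_2, so H_1 ≅ Z^2.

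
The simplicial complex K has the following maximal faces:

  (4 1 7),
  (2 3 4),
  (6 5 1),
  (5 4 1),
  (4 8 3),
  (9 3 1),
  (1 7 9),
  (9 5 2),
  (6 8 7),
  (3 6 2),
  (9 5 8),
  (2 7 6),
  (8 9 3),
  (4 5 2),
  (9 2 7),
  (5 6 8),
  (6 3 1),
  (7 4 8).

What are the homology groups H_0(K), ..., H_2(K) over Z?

We work with the vertex ordering 1 < 2 < 3 < 4 < 5 < 6 < 7 < 8 < 9. The simplices of K, each written with vertices in increasing order, are:

  0-simplices (9): [1], [2], [3], [4], [5], [6], [7], [8], [9]
  1-simplices (27): (27 of them)
  2-simplices (18): [1,3,6], [1,3,9], [1,4,5], [1,4,7], [1,5,6], [1,7,9], [2,3,4], [2,3,6], [2,4,5], [2,5,9], [2,6,7], [2,7,9], [3,4,8], [3,8,9], [4,7,8], [5,6,8], [5,8,9], [6,7,8]

so the chain groups are C_0 ≅ Z^9, C_1 ≅ Z^27, C_2 ≅ Z^18.

The boundary map ∂_1: C_1 → C_0 sends each edge [p,q] (with p < q) to q − p.
As a 9×27 matrix over Z this has rank 8, with invariant factors (1,1,1,1,1,1,1,1).

The boundary map ∂_2: C_2 → C_1 sends each 2-simplex [p,q,r] to [q,r] − [p,r] + [p,q]. For instance
  ∂[1,5,6] = [5,6] − [1,6] + [1,5],
  ∂[2,4,5] = [4,5] − [2,5] + [2,4].
The resulting 27×18 matrix has rank 17, and its Smith normal form has invariant factors (1,1,1,1,1,1,1,1,1,1,1,1,1,1,1,1,1).

Reading off H_k = ker ∂_k / im ∂_{k+1}:

  H_0: rank C_0 − rank ∂_1 = 9 − 8 = 1, and the invariant factors of ∂_1 are all 1, so H_0 = Z.
  H_1: rank ker ∂_1 − rank ∂_2 = (27 − 8) − 17 = 2, and the invariant factors of ∂_2 are all 1, so H_1 = Z^2.
  H_2: rank ker ∂_2 − rank ∂_3 = (18 − 17) − 0 = 1, and there is no ∂_3, so H_2 = Z.

(K is a triangulation of the torus T^2.)

H_0 ≅ Z,  H_1 ≅ Z^2,  H_2 ≅ Z.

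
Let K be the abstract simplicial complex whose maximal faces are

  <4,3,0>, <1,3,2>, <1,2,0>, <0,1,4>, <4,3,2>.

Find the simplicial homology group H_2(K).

Fix the vertex order 0 < 1 < 2 < 3 < 4 and write every simplex with vertices in increasing order. Then dim K = 2 and the simplices of K are:

  0-simplices (5): [0], [1], [2], [3], [4]
  1-simplices (10): [0,1], [0,2], [0,3], [0,4], [1,2], [1,3], [1,4], [2,3], [2,4], [3,4]
  2-simplices (5): [0,1,2], [0,1,4], [0,3,4], [1,2,3], [2,3,4]

so the chain groups are C_0 ≅ Z^5, C_1 ≅ Z^10, C_2 ≅ Z^5.

The boundary map ∂_1: C_1 → C_0 sends each edge [p,q] (with p < q) to q − p. For instance
  ∂[2,3] = [3] − [2].
This gives a 5×10 integer matrix of rank 4; reducing to Smith normal form yields diagonal entries (1,1,1,1).

∂_2: C_2 → C_1 acts by ∂[p,q,r] = [q,r] − [p,r] + [p,q]. For instance
  ∂[0,1,2] = [1,2] − [0,2] + [0,1],
  ∂[1,2,3] = [2,3] − [1,3] + [1,2].
This gives a 10×5 integer matrix of rank 5; reducing to Smith normal form yields diagonal entries (1,1,1,1,1).

Reading off H_k = ker ∂_k / im ∂_{k+1}:

  H_2: rank ker ∂_2 − rank ∂_3 = (5 − 5) − 0 = 0, and there is no ∂_3, so H_2 = 0.

H_2 = 0.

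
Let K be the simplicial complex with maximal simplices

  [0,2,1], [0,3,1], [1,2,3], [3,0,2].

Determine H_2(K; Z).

H_2 = Z.

Order the vertices as 0 < 1 < 2 < 3. Listing each simplex with vertices in this order, K has dimension 2 with simplices:

  0-simplices (4): [0], [1], [2], [3]
  1-simplices (6): [0,1], [0,2], [0,3], [1,2], [1,3], [2,3]
  2-simplices (4): [0,1,2], [0,1,3], [0,2,3], [1,2,3]

so the chain groups are C_0 ≅ Z^4, C_1 ≅ Z^6, C_2 ≅ Z^4.

∂_1: C_1 → C_0 maps an edge to its endpoints' difference, ∂[p,q] = q − p. For instance
  ∂[2,3] = [3] − [2].
This gives a 4×6 integer matrix of rank 3; reducing to Smith normal form yields diagonal entries (1,1,1).

Boundary ∂_2: C_2 → C_1 acts by ∂[p,q,r] = [q,r] − [p,r] + [p,q]. For instance
  ∂[0,1,3] = [1,3] − [0,3] + [0,1],
  ∂[0,2,3] = [2,3] − [0,3] + [0,2].
This gives a 6×4 integer matrix of rank 3; reducing to Smith normal form yields diagonal entries (1,1,1).

Reading off H_k = ker ∂_k / im ∂_{k+1}:

  H_2: rank ker ∂_2 − rank ∂_3 = (4 − 3) − 0 = 1, and there is no ∂_3, so H_2 = Z.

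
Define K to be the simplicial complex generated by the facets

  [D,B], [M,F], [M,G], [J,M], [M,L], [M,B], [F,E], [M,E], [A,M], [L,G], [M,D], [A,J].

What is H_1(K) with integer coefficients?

We work with the vertex ordering A < B < D < E < F < G < J < L < M. The simplices of K, each written with vertices in increasing order, are:

  0-simplices (9): A, B, D, E, F, G, J, L, M
  1-simplices (12): AJ, AM, BD, BM, DM, EF, EM, FM, GL, GM, JM, LM

Hence C_0 ≅ Z^9, C_1 ≅ Z^12.

Boundary ∂_1: C_1 → C_0 sends each edge [p,q] (with p < q) to q − p. For instance
  ∂AM = M − A.
As a 9×12 matrix over Z this has rank 8, with invariant factors (1,1,1,1,1,1,1,1).

Reading off H_k = ker ∂_k / im ∂_{k+1}:

  H_1: rank ker ∂_1 − rank ∂_2 = (12 − 8) − 0 = 4, and there is no ∂_2, so H_1 ≅ Z^4.

H_1 ≅ Z^4.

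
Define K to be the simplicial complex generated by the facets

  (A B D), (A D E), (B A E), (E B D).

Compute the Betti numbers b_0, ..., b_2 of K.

b_0 = 1, b_1 = 0, b_2 = 1.

Fix the vertex order A < B < D < E and write every simplex with vertices in increasing order. Then dim K = 2 and the simplices of K are:

  0-simplices (4): A, B, D, E
  1-simplices (6): AB, AD, AE, BD, BE, DE
  2-simplices (4): ABD, ABE, ADE, BDE

giving chain groups C_0 ≅ Z^4, C_1 ≅ Z^6, C_2 ≅ Z^4.

The boundary map ∂_1: C_1 → C_0 maps an edge to its endpoints' difference, ∂[p,q] = q − p. For instance
  ∂AB = B − A.
The resulting 4×6 matrix has rank 3, and its Smith normal form has invariant factors (1,1,1).

The boundary map ∂_2: C_2 → C_1 sends each 2-simplex [p,q,r] to [q,r] − [p,r] + [p,q]. For instance
  ∂ABD = BD − AD + AB,
  ∂ABE = BE − AE + AB.
The 6×4 boundary matrix has rank 3 and Smith normal form diag(1,1,1).

Computing H_k = (kernel of ∂_k) / (image of ∂_{k+1}):

  H_0: rank C_0 − rank ∂_1 = 4 − 3 = 1, and the invariant factors of ∂_1 are all 1, so H_0 ≅ Z.
  H_1: rank ker ∂_1 − rank ∂_2 = (6 − 3) − 3 = 0, and the invariant factors of ∂_2 are all 1, so H_1 ≅ 0.
  H_2: rank ker ∂_2 − rank ∂_3 = (4 − 3) − 0 = 1, and there is no ∂_3, so H_2 ≅ Z.

(K is a triangulation of the 2-sphere S^2.)

Hence the Betti numbers are b_0 = 1, b_1 = 0, b_2 = 1.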